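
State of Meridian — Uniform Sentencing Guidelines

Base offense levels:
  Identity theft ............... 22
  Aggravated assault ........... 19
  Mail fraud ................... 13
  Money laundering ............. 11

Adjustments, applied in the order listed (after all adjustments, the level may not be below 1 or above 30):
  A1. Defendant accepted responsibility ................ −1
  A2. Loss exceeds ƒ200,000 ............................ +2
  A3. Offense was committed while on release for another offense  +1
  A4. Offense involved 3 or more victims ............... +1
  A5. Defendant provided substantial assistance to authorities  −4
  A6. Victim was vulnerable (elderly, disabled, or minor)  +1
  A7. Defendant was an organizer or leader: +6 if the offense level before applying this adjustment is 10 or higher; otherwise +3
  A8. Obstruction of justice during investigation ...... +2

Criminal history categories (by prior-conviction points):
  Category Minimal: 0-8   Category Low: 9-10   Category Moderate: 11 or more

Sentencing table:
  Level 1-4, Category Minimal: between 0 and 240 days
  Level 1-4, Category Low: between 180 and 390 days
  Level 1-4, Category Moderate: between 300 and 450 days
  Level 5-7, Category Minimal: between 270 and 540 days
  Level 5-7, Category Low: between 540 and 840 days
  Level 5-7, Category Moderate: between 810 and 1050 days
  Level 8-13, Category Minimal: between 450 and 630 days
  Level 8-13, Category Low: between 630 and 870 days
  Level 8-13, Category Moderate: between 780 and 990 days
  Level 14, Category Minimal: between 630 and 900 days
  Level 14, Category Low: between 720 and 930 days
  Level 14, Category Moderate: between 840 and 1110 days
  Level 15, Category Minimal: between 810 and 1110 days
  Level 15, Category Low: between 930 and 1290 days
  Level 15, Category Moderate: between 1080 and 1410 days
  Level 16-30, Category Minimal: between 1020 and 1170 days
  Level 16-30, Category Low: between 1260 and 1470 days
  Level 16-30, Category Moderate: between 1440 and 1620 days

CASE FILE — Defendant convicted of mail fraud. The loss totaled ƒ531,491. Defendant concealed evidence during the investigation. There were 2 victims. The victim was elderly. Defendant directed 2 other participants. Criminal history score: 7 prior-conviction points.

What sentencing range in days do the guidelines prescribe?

Base offense level for mail fraud: 13.
A2 applies: 13 + 2 = 15.
A3 does not apply.
A4 does not apply.
A5 does not apply.
A6 applies: 15 + 1 = 16.
A7 applies (level before this adjustment is 16 ≥ 10, so +6): 16 + 6 = 22.
A8 applies: 22 + 2 = 24.
Final offense level: 24.
Criminal history: 7 prior points → Category Minimal (0-8).
Level 24 falls in the 16-30 band.
Grid: Level 16-30 × Category Minimal = 1020-1170 days.

1020-1170 days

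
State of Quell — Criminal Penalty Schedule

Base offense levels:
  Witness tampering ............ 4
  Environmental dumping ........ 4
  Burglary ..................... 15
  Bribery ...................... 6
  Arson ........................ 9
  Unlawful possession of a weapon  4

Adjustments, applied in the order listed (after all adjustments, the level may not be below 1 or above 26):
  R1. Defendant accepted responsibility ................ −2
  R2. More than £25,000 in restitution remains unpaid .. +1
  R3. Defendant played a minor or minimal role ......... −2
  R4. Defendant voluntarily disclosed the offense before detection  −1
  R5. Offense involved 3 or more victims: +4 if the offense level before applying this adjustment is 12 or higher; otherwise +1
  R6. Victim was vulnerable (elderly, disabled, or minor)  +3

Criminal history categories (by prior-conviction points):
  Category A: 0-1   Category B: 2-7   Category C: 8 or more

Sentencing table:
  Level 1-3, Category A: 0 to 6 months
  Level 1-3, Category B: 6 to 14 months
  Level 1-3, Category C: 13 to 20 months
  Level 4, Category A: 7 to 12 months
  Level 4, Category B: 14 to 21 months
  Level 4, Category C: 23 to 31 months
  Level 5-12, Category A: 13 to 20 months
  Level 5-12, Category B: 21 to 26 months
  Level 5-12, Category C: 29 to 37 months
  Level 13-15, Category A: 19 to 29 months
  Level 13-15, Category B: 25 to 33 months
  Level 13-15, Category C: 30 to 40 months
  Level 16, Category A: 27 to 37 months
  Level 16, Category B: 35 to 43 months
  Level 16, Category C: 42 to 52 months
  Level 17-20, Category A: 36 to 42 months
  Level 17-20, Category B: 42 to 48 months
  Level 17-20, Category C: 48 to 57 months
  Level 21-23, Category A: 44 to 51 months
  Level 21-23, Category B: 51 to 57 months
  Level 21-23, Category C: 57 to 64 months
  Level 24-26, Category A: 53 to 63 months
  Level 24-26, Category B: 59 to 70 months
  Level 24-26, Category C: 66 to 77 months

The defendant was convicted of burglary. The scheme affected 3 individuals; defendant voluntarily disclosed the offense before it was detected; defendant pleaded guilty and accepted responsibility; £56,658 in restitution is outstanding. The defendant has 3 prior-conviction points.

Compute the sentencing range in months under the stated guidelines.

42-48 months

Base offense level for burglary: 15.
R1 applies: 15 − 2 = 13.
R2 applies: 13 + 1 = 14.
R4 applies: 14 − 1 = 13.
R5 applies (level before this adjustment is 13 ≥ 12, so +4): 13 + 4 = 17.
R6 does not apply.
Final offense level: 17.
Criminal history: 3 prior points → Category B (2-7).
Level 17 falls in the 17-20 band.
Grid: Level 17-20 × Category B = 42-48 months.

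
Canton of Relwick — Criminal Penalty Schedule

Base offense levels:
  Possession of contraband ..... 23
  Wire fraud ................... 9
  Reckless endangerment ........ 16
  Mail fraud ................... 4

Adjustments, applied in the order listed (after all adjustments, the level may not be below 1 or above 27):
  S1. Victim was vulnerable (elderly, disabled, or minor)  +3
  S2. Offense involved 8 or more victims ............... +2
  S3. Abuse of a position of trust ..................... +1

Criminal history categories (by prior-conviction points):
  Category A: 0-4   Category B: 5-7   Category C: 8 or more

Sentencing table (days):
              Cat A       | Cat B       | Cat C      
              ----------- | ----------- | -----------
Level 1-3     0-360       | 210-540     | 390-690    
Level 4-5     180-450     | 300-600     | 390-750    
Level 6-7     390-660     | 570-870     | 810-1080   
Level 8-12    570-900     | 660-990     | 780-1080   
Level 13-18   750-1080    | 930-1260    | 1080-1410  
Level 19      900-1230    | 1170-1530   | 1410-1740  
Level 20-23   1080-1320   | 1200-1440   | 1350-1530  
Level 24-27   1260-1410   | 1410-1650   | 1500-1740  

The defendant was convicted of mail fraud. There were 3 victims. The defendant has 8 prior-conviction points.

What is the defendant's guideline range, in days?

390-750 days

Base offense level for mail fraud: 4.
Final offense level: 4.
Criminal history: 8 prior points → Category C (8+).
Level 4 falls in the 4-5 band.
Grid: Level 4-5 × Category C = 390-750 days.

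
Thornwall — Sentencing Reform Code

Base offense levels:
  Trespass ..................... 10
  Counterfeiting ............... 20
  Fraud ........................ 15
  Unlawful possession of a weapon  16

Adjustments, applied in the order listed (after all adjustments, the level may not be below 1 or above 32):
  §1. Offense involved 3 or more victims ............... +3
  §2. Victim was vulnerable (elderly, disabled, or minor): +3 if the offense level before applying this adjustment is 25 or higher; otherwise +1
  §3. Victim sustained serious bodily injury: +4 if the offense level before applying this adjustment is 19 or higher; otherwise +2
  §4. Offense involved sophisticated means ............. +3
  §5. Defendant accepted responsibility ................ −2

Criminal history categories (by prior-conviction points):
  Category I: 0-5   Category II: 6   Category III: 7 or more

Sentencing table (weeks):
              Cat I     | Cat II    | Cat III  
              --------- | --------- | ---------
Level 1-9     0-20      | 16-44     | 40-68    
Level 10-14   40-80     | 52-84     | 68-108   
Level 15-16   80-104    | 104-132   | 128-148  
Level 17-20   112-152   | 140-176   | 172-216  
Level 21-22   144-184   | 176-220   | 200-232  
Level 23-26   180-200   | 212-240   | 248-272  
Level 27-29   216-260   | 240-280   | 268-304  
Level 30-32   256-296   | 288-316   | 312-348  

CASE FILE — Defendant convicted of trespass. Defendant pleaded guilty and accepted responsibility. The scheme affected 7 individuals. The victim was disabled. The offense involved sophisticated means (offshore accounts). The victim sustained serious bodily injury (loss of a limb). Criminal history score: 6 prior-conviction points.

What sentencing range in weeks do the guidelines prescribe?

Base offense level for trespass: 10.
§1 applies: 10 + 3 = 13.
§2 applies (level before this adjustment is 13 < 25, so +1): 13 + 1 = 14.
§3 applies (level before this adjustment is 14 < 19, so +2): 14 + 2 = 16.
§4 applies: 16 + 3 = 19.
§5 applies: 19 − 2 = 17.
Final offense level: 17.
Criminal history: 6 prior points → Category II (6).
Level 17 falls in the 17-20 band.
Grid: Level 17-20 × Category II = 140-176 weeks.

140-176 weeks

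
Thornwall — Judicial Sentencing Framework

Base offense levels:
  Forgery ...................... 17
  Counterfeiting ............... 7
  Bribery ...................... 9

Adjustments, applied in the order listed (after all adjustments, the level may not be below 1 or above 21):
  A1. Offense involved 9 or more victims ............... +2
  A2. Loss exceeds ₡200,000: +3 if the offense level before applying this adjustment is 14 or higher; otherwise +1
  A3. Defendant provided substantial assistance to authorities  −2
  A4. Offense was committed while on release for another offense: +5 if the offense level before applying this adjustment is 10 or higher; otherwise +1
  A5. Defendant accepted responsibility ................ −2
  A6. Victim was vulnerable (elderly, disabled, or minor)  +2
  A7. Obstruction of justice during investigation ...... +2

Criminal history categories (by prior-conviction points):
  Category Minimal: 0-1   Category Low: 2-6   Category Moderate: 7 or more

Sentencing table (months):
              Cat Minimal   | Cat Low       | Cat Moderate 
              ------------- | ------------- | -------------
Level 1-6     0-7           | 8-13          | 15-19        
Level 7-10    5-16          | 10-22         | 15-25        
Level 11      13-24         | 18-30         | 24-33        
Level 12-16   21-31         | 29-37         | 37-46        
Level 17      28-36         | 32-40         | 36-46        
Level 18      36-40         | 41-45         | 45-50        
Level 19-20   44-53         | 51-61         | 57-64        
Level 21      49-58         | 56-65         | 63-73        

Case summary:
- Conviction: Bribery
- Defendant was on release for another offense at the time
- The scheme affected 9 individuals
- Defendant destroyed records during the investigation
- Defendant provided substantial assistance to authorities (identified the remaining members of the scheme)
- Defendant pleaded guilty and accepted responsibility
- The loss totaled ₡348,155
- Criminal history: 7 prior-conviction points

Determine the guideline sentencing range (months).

Base offense level for bribery: 9.
A1 applies: 9 + 2 = 11.
A2 applies (level before this adjustment is 11 < 14, so +1): 11 + 1 = 12.
A3 applies: 12 − 2 = 10.
A4 applies (level before this adjustment is 10 ≥ 10, so +5): 10 + 5 = 15.
A5 applies: 15 − 2 = 13.
A7 applies: 13 + 2 = 15.
Final offense level: 15.
Criminal history: 7 prior points → Category Moderate (7+).
Level 15 falls in the 12-16 band.
Grid: Level 12-16 × Category Moderate = 37-46 months.

37-46 months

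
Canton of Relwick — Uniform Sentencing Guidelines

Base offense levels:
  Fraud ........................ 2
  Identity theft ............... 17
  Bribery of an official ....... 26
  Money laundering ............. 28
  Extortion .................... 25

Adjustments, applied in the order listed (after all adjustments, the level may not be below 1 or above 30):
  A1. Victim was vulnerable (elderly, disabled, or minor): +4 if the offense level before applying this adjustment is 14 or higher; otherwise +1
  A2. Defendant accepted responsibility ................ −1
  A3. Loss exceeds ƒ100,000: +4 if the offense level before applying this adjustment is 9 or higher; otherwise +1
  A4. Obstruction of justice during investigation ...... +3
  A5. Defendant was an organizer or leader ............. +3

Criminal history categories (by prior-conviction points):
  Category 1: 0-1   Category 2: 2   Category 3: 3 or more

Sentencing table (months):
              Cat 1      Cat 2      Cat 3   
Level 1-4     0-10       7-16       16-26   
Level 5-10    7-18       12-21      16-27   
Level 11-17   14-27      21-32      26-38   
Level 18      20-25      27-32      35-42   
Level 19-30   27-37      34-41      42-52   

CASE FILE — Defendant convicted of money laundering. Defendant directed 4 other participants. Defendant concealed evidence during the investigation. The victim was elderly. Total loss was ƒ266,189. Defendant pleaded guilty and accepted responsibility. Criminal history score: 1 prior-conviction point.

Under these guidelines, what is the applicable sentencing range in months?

27-37 months

Base offense level for money laundering: 28.
A1 applies (level before this adjustment is 28 ≥ 14, so +4): 28 + 4 = 32.
A2 applies: 32 − 1 = 31.
A3 applies (level before this adjustment is 31 ≥ 9, so +4): 31 + 4 = 35.
A4 applies: 35 + 3 = 38.
A5 applies: 38 + 3 = 41.
Level 41 exceeds the maximum of 30; capped at 30.
Final offense level: 30.
Criminal history: 1 prior point → Category 1 (0-1).
Level 30 falls in the 19-30 band.
Grid: Level 19-30 × Category 1 = 27-37 months.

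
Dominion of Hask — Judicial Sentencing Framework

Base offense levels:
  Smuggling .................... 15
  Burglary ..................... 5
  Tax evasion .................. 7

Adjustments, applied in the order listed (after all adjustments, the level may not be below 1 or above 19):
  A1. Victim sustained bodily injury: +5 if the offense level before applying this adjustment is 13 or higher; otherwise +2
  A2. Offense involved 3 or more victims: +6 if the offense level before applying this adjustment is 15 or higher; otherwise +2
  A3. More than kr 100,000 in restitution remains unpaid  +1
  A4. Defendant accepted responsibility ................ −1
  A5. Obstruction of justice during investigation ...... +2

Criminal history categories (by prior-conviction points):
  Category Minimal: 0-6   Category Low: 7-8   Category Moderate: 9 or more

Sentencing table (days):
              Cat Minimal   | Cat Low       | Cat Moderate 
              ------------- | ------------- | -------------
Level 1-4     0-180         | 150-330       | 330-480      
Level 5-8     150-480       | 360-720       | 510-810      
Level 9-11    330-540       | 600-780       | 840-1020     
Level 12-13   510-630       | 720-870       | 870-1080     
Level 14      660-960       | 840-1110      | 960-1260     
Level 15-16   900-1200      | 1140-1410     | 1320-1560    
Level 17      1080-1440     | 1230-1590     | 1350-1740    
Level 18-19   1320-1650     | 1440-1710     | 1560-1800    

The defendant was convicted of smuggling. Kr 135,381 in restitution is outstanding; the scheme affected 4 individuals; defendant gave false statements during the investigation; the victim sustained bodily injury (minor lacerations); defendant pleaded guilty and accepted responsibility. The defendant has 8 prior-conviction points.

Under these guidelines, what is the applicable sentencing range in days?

Base offense level for smuggling: 15.
A1 applies (level before this adjustment is 15 ≥ 13, so +5): 15 + 5 = 20.
A2 applies (level before this adjustment is 20 ≥ 15, so +6): 20 + 6 = 26.
A3 applies: 26 + 1 = 27.
A4 applies: 27 − 1 = 26.
A5 applies: 26 + 2 = 28.
Level 28 exceeds the maximum of 19; capped at 19.
Final offense level: 19.
Criminal history: 8 prior points → Category Low (7-8).
Level 19 falls in the 18-19 band.
Grid: Level 18-19 × Category Low = 1440-1710 days.

1440-1710 days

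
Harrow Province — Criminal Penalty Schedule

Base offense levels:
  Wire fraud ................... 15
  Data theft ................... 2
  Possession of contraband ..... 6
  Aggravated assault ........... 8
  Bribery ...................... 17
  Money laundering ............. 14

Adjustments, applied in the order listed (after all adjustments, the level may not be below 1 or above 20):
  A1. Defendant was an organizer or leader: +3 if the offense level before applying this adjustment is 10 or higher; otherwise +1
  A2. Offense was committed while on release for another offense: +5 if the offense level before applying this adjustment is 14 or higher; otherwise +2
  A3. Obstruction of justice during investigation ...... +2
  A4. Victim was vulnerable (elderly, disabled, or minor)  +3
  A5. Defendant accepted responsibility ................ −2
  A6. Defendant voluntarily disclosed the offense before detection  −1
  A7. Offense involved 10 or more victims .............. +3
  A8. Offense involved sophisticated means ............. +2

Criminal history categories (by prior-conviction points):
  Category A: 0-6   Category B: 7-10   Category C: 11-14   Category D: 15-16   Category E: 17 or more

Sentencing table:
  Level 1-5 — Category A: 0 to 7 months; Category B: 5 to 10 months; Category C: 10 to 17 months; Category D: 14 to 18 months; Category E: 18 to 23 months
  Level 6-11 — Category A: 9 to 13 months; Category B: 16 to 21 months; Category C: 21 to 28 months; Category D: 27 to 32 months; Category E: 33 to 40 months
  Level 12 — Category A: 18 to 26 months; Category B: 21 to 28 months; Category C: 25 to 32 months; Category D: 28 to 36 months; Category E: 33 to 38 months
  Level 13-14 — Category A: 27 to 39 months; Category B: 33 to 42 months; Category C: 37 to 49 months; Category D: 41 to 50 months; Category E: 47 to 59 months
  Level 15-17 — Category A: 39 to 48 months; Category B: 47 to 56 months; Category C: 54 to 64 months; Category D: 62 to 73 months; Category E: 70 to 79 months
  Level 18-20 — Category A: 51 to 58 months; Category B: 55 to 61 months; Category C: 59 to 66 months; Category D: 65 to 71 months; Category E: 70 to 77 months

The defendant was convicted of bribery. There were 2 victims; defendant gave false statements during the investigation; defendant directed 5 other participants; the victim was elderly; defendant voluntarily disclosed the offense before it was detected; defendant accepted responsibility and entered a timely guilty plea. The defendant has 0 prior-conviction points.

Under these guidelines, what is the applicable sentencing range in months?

51-58 months

Base offense level for bribery: 17.
A1 applies (level before this adjustment is 17 ≥ 10, so +3): 17 + 3 = 20.
A2 does not apply.
A3 applies: 20 + 2 = 22.
A4 applies: 22 + 3 = 25.
A5 applies: 25 − 2 = 23.
A6 applies: 23 − 1 = 22.
A7 does not apply.
Level 22 exceeds the maximum of 20; capped at 20.
Final offense level: 20.
Criminal history: 0 prior points → Category A (0-6).
Level 20 falls in the 18-20 band.
Grid: Level 18-20 × Category A = 51-58 months.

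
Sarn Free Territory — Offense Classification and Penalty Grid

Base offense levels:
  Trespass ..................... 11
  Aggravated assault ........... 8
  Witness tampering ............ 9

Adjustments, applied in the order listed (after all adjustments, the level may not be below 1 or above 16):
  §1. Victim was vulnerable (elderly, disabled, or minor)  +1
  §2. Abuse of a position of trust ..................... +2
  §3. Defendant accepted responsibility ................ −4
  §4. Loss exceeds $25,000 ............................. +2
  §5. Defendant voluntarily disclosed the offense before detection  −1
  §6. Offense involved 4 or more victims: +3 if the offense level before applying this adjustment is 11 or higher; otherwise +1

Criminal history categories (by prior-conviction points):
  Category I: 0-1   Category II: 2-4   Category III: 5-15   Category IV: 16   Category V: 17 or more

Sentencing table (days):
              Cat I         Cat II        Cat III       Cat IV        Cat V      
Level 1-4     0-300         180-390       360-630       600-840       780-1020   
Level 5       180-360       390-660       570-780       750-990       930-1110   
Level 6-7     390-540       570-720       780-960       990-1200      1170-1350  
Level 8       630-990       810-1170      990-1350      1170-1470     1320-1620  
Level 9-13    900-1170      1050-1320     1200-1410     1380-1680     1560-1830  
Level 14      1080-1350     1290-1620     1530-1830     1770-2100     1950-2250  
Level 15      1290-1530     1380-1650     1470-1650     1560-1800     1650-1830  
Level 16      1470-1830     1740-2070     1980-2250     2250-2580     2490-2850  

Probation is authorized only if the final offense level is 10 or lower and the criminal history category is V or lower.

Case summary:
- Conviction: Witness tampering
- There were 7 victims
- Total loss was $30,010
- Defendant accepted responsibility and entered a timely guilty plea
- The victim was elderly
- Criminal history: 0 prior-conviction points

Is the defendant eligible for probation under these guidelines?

Base offense level for witness tampering: 9.
§1 applies: 9 + 1 = 10.
§3 applies: 10 − 4 = 6.
§4 applies: 6 + 2 = 8.
§5 does not apply.
§6 applies (level before this adjustment is 8 < 11, so +1): 8 + 1 = 9.
Final offense level: 9.
Criminal history: 0 prior points → Category I (0-1).
Level 9 falls in the 9-13 band.
Grid: Level 9-13 × Category I = 900-1170 days.
Probation check: level 9 ≤ 10 and category I ≤ V → eligible.

Yes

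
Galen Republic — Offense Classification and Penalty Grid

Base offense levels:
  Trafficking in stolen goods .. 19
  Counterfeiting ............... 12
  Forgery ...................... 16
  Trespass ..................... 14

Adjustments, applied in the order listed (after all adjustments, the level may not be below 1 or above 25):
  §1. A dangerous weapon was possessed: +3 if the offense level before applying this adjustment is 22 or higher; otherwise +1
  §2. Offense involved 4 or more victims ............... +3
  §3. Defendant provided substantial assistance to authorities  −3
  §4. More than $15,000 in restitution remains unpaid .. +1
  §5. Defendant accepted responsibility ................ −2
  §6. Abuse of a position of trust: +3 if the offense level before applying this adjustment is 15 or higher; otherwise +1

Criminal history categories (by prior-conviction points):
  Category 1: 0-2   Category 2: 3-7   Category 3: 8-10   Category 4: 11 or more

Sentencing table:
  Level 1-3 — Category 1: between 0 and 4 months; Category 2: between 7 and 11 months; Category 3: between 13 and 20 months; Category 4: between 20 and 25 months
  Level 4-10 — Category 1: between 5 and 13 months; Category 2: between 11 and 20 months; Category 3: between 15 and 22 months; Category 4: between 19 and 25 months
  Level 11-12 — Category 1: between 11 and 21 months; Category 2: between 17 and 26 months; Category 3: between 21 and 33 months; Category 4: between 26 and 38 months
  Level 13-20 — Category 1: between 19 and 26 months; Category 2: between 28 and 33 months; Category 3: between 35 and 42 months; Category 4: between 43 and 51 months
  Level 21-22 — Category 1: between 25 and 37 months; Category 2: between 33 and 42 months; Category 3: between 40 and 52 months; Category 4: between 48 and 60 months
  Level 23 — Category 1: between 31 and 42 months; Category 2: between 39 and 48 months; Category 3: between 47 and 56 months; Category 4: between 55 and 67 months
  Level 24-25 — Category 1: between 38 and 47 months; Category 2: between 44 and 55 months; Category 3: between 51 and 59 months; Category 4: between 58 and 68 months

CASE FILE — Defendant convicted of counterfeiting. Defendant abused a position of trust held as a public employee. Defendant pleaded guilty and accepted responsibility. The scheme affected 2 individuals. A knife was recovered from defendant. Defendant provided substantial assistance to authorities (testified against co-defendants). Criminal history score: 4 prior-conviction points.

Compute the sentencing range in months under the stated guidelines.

Base offense level for counterfeiting: 12.
§1 applies (level before this adjustment is 12 < 22, so +1): 12 + 1 = 13.
§3 applies: 13 − 3 = 10.
§4 does not apply.
§5 applies: 10 − 2 = 8.
§6 applies (level before this adjustment is 8 < 15, so +1): 8 + 1 = 9.
Final offense level: 9.
Criminal history: 4 prior points → Category 2 (3-7).
Level 9 falls in the 4-10 band.
Grid: Level 4-10 × Category 2 = 11-20 months.

11-20 months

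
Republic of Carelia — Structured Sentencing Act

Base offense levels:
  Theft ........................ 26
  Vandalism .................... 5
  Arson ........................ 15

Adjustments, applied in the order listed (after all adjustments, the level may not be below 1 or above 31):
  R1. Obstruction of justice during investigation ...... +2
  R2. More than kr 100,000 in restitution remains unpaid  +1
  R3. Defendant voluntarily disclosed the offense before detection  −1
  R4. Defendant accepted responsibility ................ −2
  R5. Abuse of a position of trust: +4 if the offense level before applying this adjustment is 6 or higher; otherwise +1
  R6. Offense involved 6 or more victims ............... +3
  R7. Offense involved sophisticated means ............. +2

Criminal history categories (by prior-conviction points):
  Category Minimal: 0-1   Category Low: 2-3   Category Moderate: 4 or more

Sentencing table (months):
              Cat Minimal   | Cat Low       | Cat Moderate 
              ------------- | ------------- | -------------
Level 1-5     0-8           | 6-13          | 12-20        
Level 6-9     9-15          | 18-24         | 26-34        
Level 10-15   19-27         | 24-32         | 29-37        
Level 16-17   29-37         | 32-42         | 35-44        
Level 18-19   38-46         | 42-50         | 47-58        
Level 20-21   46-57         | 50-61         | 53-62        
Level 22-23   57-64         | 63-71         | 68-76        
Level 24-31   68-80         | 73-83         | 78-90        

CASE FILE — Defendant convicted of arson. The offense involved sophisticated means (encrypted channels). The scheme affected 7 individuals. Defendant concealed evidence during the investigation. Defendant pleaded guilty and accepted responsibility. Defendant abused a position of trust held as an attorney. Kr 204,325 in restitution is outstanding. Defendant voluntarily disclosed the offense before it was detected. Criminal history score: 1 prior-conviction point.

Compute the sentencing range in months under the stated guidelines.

Base offense level for arson: 15.
R1 applies: 15 + 2 = 17.
R2 applies: 17 + 1 = 18.
R3 applies: 18 − 1 = 17.
R4 applies: 17 − 2 = 15.
R5 applies (level before this adjustment is 15 ≥ 6, so +4): 15 + 4 = 19.
R6 applies: 19 + 3 = 22.
R7 applies: 22 + 2 = 24.
Final offense level: 24.
Criminal history: 1 prior point → Category Minimal (0-1).
Level 24 falls in the 24-31 band.
Grid: Level 24-31 × Category Minimal = 68-80 months.

68-80 months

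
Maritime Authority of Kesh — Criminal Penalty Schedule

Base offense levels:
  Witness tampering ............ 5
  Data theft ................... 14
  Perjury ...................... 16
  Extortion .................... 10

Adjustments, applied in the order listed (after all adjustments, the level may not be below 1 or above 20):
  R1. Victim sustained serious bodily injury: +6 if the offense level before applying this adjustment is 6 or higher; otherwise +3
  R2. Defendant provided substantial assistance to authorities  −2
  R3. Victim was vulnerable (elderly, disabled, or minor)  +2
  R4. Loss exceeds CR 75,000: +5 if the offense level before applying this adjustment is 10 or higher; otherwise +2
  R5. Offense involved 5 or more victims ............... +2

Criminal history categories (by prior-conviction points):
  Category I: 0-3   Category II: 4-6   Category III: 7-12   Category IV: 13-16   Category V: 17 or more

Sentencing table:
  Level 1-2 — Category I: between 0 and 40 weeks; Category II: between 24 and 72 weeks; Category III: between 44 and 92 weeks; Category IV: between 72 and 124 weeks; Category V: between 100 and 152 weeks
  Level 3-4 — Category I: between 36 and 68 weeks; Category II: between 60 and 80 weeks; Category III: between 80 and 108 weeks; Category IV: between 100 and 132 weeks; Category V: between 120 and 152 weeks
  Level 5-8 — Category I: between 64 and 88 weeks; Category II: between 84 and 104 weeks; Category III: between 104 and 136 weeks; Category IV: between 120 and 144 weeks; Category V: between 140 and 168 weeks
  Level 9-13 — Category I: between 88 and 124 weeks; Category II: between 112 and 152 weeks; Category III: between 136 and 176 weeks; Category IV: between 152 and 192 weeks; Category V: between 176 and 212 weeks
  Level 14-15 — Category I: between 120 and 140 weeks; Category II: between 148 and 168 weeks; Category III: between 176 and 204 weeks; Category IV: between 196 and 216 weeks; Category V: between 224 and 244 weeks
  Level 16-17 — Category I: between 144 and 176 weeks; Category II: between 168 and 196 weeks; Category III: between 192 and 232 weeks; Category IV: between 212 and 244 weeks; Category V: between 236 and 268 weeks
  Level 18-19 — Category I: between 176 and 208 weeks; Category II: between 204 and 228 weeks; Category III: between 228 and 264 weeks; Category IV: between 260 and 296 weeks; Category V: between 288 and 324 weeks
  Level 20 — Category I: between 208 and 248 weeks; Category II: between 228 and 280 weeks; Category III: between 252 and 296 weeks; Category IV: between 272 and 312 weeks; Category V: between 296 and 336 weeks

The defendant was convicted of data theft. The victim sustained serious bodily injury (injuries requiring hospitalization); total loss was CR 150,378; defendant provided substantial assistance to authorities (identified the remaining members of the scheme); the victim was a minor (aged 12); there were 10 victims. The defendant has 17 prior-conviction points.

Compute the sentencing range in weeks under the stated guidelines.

296-336 weeks

Base offense level for data theft: 14.
R1 applies (level before this adjustment is 14 ≥ 6, so +6): 14 + 6 = 20.
R2 applies: 20 − 2 = 18.
R3 applies: 18 + 2 = 20.
R4 applies (level before this adjustment is 20 ≥ 10, so +5): 20 + 5 = 25.
R5 applies: 25 + 2 = 27.
Level 27 exceeds the maximum of 20; capped at 20.
Final offense level: 20.
Criminal history: 17 prior points → Category V (17+).
Level 20 falls in the 20 band.
Grid: Level 20 × Category V = 296-336 weeks.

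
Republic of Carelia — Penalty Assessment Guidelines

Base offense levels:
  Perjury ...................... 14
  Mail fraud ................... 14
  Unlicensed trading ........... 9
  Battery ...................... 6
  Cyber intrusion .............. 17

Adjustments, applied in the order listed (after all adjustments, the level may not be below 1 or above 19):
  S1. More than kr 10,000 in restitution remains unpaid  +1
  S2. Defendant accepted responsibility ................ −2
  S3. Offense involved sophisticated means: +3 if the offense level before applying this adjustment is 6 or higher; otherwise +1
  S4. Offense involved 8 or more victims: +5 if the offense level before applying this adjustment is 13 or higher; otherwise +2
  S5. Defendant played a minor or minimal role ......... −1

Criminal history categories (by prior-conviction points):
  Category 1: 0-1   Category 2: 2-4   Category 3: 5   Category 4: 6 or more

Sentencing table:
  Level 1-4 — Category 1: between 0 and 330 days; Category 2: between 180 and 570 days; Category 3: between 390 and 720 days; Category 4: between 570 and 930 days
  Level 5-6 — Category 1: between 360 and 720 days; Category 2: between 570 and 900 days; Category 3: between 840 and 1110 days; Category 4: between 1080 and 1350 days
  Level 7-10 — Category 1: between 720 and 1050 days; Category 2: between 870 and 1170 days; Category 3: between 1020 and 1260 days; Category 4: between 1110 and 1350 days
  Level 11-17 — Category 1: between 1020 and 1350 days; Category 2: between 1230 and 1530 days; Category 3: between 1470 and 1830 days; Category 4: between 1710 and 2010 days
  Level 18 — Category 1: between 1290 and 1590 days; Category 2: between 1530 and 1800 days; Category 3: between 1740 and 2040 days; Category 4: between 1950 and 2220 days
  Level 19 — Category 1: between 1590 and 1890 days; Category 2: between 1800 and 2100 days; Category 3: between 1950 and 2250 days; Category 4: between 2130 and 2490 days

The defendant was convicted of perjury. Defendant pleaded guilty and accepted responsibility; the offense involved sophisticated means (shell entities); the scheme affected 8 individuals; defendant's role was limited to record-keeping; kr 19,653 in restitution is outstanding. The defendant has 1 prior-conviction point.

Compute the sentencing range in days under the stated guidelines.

Base offense level for perjury: 14.
S1 applies: 14 + 1 = 15.
S2 applies: 15 − 2 = 13.
S3 applies (level before this adjustment is 13 ≥ 6, so +3): 13 + 3 = 16.
S4 applies (level before this adjustment is 16 ≥ 13, so +5): 16 + 5 = 21.
S5 applies: 21 − 1 = 20.
Level 20 exceeds the maximum of 19; capped at 19.
Final offense level: 19.
Criminal history: 1 prior point → Category 1 (0-1).
Level 19 falls in the 19 band.
Grid: Level 19 × Category 1 = 1590-1890 days.

1590-1890 days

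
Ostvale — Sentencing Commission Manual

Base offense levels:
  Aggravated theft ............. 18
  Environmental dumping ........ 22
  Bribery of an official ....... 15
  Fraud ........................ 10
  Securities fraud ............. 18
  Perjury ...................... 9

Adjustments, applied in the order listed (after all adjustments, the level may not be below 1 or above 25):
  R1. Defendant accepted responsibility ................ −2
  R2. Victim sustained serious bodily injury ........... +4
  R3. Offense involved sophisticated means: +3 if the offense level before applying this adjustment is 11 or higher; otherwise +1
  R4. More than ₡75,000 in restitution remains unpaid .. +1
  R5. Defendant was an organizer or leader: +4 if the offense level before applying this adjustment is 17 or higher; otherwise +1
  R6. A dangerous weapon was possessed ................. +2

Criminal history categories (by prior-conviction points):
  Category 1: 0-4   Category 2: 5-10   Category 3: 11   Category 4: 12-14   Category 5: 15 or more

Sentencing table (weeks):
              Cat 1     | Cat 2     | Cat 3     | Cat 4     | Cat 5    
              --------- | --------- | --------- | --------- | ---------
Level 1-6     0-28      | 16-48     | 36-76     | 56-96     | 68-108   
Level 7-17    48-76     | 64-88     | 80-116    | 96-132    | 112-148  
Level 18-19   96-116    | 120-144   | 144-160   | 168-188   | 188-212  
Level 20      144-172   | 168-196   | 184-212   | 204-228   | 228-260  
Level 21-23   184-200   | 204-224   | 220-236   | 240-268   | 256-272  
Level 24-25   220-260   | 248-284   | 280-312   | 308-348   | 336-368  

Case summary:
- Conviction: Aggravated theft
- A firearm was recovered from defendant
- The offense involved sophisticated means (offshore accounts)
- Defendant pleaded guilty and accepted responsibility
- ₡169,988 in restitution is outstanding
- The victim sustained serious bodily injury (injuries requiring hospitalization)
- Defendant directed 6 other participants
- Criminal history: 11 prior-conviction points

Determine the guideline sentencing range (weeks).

Base offense level for aggravated theft: 18.
R1 applies: 18 − 2 = 16.
R2 applies: 16 + 4 = 20.
R3 applies (level before this adjustment is 20 ≥ 11, so +3): 20 + 3 = 23.
R4 applies: 23 + 1 = 24.
R5 applies (level before this adjustment is 24 ≥ 17, so +4): 24 + 4 = 28.
R6 applies: 28 + 2 = 30.
Level 30 exceeds the maximum of 25; capped at 25.
Final offense level: 25.
Criminal history: 11 prior points → Category 3 (11).
Level 25 falls in the 24-25 band.
Grid: Level 24-25 × Category 3 = 280-312 weeks.

280-312 weeks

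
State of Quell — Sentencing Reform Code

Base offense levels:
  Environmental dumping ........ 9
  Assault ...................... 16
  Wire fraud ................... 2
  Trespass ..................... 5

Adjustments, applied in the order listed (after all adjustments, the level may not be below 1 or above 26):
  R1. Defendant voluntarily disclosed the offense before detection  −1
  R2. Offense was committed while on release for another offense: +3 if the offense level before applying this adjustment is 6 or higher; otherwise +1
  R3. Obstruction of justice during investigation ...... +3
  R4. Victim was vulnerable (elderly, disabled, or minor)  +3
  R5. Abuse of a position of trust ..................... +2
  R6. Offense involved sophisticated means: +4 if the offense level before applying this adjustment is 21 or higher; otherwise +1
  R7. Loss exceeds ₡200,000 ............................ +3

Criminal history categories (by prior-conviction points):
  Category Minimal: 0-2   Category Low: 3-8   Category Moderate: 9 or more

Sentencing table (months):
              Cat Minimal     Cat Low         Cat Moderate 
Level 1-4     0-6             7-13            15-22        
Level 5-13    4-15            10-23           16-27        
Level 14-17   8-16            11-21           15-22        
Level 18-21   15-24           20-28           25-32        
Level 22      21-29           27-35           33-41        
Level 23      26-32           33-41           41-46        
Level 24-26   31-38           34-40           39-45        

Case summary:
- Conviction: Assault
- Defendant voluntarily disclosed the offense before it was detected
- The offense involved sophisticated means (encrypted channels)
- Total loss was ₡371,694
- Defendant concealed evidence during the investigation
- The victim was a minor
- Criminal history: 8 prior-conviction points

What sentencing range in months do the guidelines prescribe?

34-40 months

Base offense level for assault: 16.
R1 applies: 16 − 1 = 15.
R3 applies: 15 + 3 = 18.
R4 applies: 18 + 3 = 21.
R5 does not apply.
R6 applies (level before this adjustment is 21 ≥ 21, so +4): 21 + 4 = 25.
R7 applies: 25 + 3 = 28.
Level 28 exceeds the maximum of 26; capped at 26.
Final offense level: 26.
Criminal history: 8 prior points → Category Low (3-8).
Level 26 falls in the 24-26 band.
Grid: Level 24-26 × Category Low = 34-40 months.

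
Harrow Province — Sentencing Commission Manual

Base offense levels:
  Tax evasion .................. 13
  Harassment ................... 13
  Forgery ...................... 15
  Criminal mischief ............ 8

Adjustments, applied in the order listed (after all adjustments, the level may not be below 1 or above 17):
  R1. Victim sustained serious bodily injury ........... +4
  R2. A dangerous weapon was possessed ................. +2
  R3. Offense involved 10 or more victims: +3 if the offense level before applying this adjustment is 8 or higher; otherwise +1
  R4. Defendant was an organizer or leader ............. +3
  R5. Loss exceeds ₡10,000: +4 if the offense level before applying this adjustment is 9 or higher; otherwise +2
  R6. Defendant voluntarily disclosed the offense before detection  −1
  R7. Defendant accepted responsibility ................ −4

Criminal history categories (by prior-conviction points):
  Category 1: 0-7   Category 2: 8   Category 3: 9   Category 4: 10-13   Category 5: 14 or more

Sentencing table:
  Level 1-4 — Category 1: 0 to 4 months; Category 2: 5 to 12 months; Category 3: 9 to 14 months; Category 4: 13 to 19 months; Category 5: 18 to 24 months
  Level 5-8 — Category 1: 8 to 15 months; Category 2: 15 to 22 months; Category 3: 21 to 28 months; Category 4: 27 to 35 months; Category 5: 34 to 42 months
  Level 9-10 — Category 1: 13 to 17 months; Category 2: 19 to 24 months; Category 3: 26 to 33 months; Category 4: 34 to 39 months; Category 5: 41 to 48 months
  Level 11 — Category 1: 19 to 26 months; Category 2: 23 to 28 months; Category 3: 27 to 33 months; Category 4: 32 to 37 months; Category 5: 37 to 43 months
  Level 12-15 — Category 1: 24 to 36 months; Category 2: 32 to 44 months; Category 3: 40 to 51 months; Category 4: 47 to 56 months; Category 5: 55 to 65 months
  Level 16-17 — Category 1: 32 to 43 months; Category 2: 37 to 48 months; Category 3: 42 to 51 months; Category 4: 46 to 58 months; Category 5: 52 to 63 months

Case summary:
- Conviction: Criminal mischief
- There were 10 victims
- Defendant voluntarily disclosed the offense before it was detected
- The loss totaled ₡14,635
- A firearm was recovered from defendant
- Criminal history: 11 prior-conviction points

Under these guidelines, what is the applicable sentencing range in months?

Base offense level for criminal mischief: 8.
R1 does not apply.
R2 applies: 8 + 2 = 10.
R3 applies (level before this adjustment is 10 ≥ 8, so +3): 10 + 3 = 13.
R4 does not apply.
R5 applies (level before this adjustment is 13 ≥ 9, so +4): 13 + 4 = 17.
R6 applies: 17 − 1 = 16.
Final offense level: 16.
Criminal history: 11 prior points → Category 4 (10-13).
Level 16 falls in the 16-17 band.
Grid: Level 16-17 × Category 4 = 46-58 months.

46-58 months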